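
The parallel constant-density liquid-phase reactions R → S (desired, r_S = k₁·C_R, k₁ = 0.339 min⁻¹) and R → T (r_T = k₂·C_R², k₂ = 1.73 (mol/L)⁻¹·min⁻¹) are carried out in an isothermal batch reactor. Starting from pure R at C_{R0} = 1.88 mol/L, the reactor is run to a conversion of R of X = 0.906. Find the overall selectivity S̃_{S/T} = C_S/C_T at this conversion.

C_R = C_{R0}(1−X) = 0.1767 mol/L.
Along a PFR/batch, dC_S/dC_R = −r_S/(r_S+r_T) = −k₁/(k₁+k₂·C_R).
Integrating from C_{R0} to C_R: C_S = (0.339/1.73)·ln[(0.339+1.73·1.88)/(0.339+1.73·0.177)] = 0.1960·ln(3.591/0.6447) = 0.3365 mol/L.
C_T = (C_{R0}−C_R)−C_S = 1.367 mol/L; S̃_{S/T} = 0.3365/1.367 = 0.246.

0.246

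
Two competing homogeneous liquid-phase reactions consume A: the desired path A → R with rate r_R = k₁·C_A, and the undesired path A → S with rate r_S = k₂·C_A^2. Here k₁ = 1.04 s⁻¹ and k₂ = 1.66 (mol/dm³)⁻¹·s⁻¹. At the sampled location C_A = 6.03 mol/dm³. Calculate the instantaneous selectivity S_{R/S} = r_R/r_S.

S_{R/S} = r_R/r_S = (k₁·C_A)/(k₂·C_A^2) = (k₁/k₂)·C_A⁻¹.
= (1.04×6.030) / (1.66×6.030^2) = 6.271/60.36 = 0.104.
The undesired path is higher order in A, so low C_A (CSTR or dilute feed) favours R.

0.104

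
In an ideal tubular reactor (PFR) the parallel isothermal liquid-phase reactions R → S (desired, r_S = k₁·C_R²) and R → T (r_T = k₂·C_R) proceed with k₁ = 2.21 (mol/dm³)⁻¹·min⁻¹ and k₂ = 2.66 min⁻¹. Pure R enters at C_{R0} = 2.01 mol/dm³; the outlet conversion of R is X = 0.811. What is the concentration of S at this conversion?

0.778 mol/dm³

C_R = C_{R0}(1−X) = 0.3799 mol/dm³.
Along a PFR/batch, dC_T/dC_R = −r_T/(r_S+r_T) = −k₂/(k₂+k₁·C_R).
Integrating from C_{R0} to C_R: C_T = (2.66/2.21)·ln[(2.66+2.21·2.01)/(2.66+2.21·0.380)] = 1.204·ln(7.102/3.500) = 0.8519 mol/dm³.
Then C_S = (C_{R0}−C_R) − C_T = 1.630 − 0.8519 = 0.7782 mol/dm³.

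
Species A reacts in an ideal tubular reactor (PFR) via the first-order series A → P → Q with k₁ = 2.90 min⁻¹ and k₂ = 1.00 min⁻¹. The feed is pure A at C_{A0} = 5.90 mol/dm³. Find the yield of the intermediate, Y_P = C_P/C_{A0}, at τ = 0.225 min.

0.424

For first-order series with pure A initially, C_P(τ) = k₁C_{A0}/(k₂−k₁)·(e^(−k₁τ) − e^(−k₂τ)).
e^(−k₁τ) = e^(−2.90×0.225) = e^(−0.6525) = 0.5207; e^(−k₂τ) = e^(−0.2250) = 0.7985.
C_P = 2.90×5.90/(1.00−2.90) × (0.5207−0.7985) = (-9.005)×(-0.2778) = 2.501 mol/dm³.
Y_P = C_P/C_{A0} = 2.501/5.90 = 0.424.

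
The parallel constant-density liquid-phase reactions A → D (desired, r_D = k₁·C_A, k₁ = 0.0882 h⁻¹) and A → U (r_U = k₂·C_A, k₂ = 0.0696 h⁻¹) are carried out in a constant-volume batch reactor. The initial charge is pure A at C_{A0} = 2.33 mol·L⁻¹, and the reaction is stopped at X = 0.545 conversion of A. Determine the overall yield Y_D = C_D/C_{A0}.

C_A = C_{A0}(1−X) = 1.060 mol·L⁻¹.
Both paths are first order in A, so the instantaneous fraction to D is constant: dC_D/d(−C_A) = k₁/(k₁+k₂) = 0.5589.
C_D = 0.5589·(C_{A0}−C_A) = 0.5589×1.270 = 0.710 mol·L⁻¹.
Y_D = C_D/C_{A0} = 0.7098/2.33 = 0.305.

0.305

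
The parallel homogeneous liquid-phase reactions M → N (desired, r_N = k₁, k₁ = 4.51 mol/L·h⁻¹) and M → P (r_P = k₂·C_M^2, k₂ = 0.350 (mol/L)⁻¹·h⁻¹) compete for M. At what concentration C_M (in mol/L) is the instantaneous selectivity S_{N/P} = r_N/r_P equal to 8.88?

S_{N/P} = (k₁/k₂)·C_M^-2 ⇒ C_M = (S·k₂/k₁)^(-0.5).
= (8.88×0.350/4.51)^(-0.5) = (0.6891)^(-0.5) = 1.20 mol/L.

1.20 mol/L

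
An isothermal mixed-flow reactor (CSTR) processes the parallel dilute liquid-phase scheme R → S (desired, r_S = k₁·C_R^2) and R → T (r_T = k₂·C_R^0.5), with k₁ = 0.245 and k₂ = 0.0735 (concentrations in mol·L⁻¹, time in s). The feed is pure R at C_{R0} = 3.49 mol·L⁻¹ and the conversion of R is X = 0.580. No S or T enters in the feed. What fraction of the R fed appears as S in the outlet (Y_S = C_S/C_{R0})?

Exit C_R = C_{R0}(1−X) = 3.49×0.420 = 1.466 mol·L⁻¹.
A CSTR operates uniformly at the exit composition, giving r_S = 0.5264 and r_T = 0.08899 (each k·C_R^n at C_R = 1.466).
Fraction of consumed R going to S: r_S/(r_S+r_T) = 0.8554.
C_S = 0.8554·C_{R0}·X = 0.8554×3.49×0.580 = 1.73 mol·L⁻¹; Y_S = C_S/C_{R0} = 0.496.

0.496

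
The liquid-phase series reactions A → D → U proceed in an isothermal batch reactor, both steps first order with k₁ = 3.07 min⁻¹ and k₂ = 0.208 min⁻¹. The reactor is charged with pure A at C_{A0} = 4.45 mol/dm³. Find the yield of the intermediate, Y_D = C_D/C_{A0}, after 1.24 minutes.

0.805

Solving the coupled first-order balances gives C_D(t) = [k₁/(k₂−k₁)]·C_{A0}·(e^(−k₁t) − e^(−k₂t)).
e^(−k₁t) = e^(−3.07×1.24) = e^(−3.807) = 0.02222; e^(−k₂t) = e^(−0.2579) = 0.7727.
C_D = 3.07×4.45/(0.208−3.07) × (0.02222−0.7727) = (-4.773)×(-0.7504) = 3.582 mol/dm³.
Y_D = C_D/C_{A0} = 3.582/4.45 = 0.805.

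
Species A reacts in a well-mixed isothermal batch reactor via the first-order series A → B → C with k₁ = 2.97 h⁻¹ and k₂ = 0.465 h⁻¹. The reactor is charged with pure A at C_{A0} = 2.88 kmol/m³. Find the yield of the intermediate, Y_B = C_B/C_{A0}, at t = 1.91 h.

For first-order series with pure A initially, C_B(t) = k₁C_{A0}/(k₂−k₁)·(e^(−k₁t) − e^(−k₂t)).
e^(−k₁t) = e^(−2.97×1.91) = e^(−5.673) = 0.003439; e^(−k₂t) = e^(−0.8881) = 0.4114.
C_B = 2.97×2.88/(0.465−2.97) × (0.003439−0.4114) = (-3.415)×(-0.4080) = 1.393 kmol/m³.
Y_B = C_B/C_{A0} = 1.393/2.88 = 0.484.

0.484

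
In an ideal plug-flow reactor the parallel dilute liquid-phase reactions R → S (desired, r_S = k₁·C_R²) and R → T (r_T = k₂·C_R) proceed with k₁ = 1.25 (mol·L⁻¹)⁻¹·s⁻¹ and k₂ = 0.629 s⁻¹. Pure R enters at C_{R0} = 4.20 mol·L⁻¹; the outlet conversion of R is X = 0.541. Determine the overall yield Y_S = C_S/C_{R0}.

C_R = C_{R0}(1−X) = 1.928 mol·L⁻¹.
Along a PFR/batch, dC_T/dC_R = −r_T/(r_S+r_T) = −k₂/(k₂+k₁·C_R).
Integrating from C_{R0} to C_R: C_T = (0.629/1.25)·ln[(0.629+1.25·4.20)/(0.629+1.25·1.93)] = 0.5032·ln(5.879/3.039) = 0.3321 mol·L⁻¹.
Then C_S = (C_{R0}−C_R) − C_T = 2.272 − 0.3321 = 1.940 mol·L⁻¹.
Y_S = C_S/C_{R0} = 1.940/4.20 = 0.462.

0.462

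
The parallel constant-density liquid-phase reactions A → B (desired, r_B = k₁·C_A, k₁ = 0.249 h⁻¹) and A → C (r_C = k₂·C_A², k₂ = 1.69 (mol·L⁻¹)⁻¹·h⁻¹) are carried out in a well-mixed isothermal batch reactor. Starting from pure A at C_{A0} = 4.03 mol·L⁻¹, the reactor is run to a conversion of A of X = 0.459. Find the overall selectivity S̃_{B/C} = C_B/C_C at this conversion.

0.0489

C_A = C_{A0}(1−X) = 2.180 mol·L⁻¹.
Along a PFR/batch, dC_B/dC_A = −r_B/(r_B+r_C) = −k₁/(k₁+k₂·C_A).
Integrating from C_{A0} to C_A: C_B = (0.249/1.69)·ln[(0.249+1.69·4.03)/(0.249+1.69·2.18)] = 0.1473·ln(7.060/3.934) = 0.08617 mol·L⁻¹.
C_C = (C_{A0}−C_A)−C_B = 1.764 mol·L⁻¹; S̃_{B/C} = 0.08617/1.764 = 0.0489.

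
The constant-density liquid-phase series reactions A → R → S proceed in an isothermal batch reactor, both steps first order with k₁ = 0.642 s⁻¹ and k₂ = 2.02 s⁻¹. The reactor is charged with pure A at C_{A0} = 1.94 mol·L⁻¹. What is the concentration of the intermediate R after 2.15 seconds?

0.216 mol·L⁻¹

Solving the coupled first-order balances gives C_R(t) = [k₁/(k₂−k₁)]·C_{A0}·(e^(−k₁t) − e^(−k₂t)).
e^(−k₁t) = e^(−0.642×2.15) = e^(−1.380) = 0.2515; e^(−k₂t) = e^(−4.343) = 0.01300.
C_R = 0.642×1.94/(2.02−0.642) × (0.2515−0.01300) = 0.9038×0.2385 = 0.2156 mol·L⁻¹.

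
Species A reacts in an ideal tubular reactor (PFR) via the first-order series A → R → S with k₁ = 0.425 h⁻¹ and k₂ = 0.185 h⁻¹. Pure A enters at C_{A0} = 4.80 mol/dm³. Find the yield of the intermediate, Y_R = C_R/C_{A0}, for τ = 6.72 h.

0.409

The intermediate concentration in a first-order A→B→C sequence is C_R = k₁C_{A0}(e^(−k₁τ) − e^(−k₂τ))/(k₂−k₁).
e^(−k₁τ) = e^(−0.425×6.72) = e^(−2.856) = 0.05750; e^(−k₂τ) = e^(−1.243) = 0.2885.
C_R = 0.425×4.80/(0.185−0.425) × (0.05750−0.2885) = (-8.500)×(-0.2310) = 1.963 mol/dm³.
Y_R = C_R/C_{A0} = 1.963/4.80 = 0.409.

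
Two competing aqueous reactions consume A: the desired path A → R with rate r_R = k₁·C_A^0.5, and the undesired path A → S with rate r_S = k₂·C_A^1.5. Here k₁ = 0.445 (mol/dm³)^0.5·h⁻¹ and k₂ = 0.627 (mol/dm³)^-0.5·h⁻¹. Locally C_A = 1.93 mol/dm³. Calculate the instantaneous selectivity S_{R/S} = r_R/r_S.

S_{R/S} = r_R/r_S = (k₁·C_A^0.5)/(k₂·C_A^1.5) = (k₁/k₂)·C_A⁻¹.
= (0.445×1.930^0.5) / (0.627×1.930^1.5) = 0.6182/1.681 = 0.368.
The undesired path is higher order in A, so low C_A (CSTR or dilute feed) favours R.

0.368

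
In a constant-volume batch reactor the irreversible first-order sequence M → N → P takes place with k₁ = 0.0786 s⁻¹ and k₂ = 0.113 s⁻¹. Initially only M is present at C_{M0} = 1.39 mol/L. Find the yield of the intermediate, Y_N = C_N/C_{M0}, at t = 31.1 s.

0.130

Solving the coupled first-order balances gives C_N(t) = [k₁/(k₂−k₁)]·C_{M0}·(e^(−k₁t) − e^(−k₂t)).
e^(−k₁t) = e^(−0.0786×31.1) = e^(−2.444) = 0.08677; e^(−k₂t) = e^(−3.514) = 0.02977.
C_N = 0.0786×1.39/(0.113−0.0786) × (0.08677−0.02977) = 3.176×0.05700 = 0.1810 mol/L.
Y_N = C_N/C_{M0} = 0.1810/1.39 = 0.130.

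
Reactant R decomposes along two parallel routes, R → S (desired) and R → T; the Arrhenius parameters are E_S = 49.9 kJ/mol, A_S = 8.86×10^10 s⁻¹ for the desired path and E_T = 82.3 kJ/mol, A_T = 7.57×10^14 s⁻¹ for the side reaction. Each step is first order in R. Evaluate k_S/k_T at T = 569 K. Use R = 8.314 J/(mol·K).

k_S/k_T = (A_S/A_T)·exp[−(E_S−E_T)/(RT)] = (A_S/A_T)·exp[(E_T−E_S)/(RT)].
(E_T−E_S)/(RT) = (82.3−49.9)×10³/(8.314×569) = 32400/4731 = 6.849.
k_S/k_T = (8.86×10^10/7.57×10^14)·exp(6.849) = 1.170×10^-4 × 942.9 = 0.110.
Since E_S < E_T, lowering the temperature improves selectivity toward S.

0.110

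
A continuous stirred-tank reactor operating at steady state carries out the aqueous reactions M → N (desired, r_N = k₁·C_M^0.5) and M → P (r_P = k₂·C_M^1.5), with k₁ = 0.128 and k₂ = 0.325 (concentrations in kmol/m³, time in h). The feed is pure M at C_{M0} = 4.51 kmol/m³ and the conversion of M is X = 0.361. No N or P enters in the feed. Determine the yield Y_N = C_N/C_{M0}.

Exit C_M = C_{M0}(1−X) = 4.51×0.639 = 2.882 kmol/m³.
Rates in a CSTR are evaluated at the outlet concentration: r_N = 0.128×2.882^0.5 = 0.2173, r_P = 0.325×2.882^1.5 = 1.590.
Fraction of consumed M going to N: r_N/(r_N+r_P) = 0.1202.
C_N = 0.1202·C_{M0}·X = 0.1202×4.51×0.361 = 0.196 kmol/m³; Y_N = C_N/C_{M0} = 0.0434.

0.0434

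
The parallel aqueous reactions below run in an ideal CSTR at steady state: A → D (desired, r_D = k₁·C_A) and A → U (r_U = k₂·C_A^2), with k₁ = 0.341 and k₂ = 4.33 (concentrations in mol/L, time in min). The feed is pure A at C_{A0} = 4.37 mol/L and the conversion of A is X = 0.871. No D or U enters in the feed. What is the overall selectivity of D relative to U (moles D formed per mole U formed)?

Exit C_A = C_{A0}(1−X) = 4.37×0.129 = 0.5637 mol/L.
Rates in a CSTR are evaluated at the outlet concentration: r_D = 0.341×0.5637 = 0.1922, r_U = 4.33×0.5637^2 = 1.376.
Overall selectivity = C_D/C_U = r_Dτ/(r_Uτ) = r_D/r_U = 0.140.

0.140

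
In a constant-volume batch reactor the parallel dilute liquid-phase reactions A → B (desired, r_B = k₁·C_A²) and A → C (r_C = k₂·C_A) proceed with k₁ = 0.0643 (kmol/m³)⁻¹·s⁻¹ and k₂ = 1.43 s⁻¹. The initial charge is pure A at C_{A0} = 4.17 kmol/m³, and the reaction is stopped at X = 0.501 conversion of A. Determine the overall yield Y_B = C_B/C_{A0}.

C_A = C_{A0}(1−X) = 2.081 kmol/m³.
Along a PFR/batch, dC_C/dC_A = −r_C/(r_B+r_C) = −k₂/(k₂+k₁·C_A).
Integrating from C_{A0} to C_A: C_C = (1.43/0.0643)·ln[(1.43+0.0643·4.17)/(1.43+0.0643·2.08)] = 22.24·ln(1.698/1.564) = 1.833 kmol/m³.
Then C_B = (C_{A0}−C_A) − C_C = 2.089 − 1.833 = 0.2564 kmol/m³.
Y_B = C_B/C_{A0} = 0.2564/4.17 = 0.0615.

0.0615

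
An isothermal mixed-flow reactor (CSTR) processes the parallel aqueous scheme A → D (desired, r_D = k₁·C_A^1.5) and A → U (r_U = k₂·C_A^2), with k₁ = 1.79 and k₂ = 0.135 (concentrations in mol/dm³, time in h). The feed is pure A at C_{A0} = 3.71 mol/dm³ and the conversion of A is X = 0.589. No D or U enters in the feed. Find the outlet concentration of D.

2.00 mol/dm³

Exit C_A = C_{A0}(1−X) = 3.71×0.411 = 1.525 mol/dm³.
A CSTR operates uniformly at the exit composition, giving r_D = 3.370 and r_U = 0.3139 (each k·C_A^n at C_A = 1.525).
Fraction of consumed A going to D: r_D/(r_D+r_U) = 0.9148.
C_D = 0.9148·C_{A0}·X = 0.9148×3.71×0.589 = 2.00 mol/dm³.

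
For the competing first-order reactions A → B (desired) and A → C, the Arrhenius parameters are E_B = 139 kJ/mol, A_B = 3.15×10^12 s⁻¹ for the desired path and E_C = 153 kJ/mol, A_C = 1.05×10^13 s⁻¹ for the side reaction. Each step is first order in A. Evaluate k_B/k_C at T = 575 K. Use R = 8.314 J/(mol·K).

5.61

Since both paths have the same order in A, the concentration cancels and S_{B/C} = k_B/k_C = (A_B/A_C)·exp[(E_C−E_B)/(RT)].
(E_C−E_B)/(RT) = (153−139)×10³/(8.314×575) = 14000/4781 = 2.929.
k_B/k_C = (3.15×10^12/1.05×10^13)·exp(2.929) = 0.3000 × 18.70 = 5.61.
Since E_B < E_C, lowering the temperature improves selectivity toward B.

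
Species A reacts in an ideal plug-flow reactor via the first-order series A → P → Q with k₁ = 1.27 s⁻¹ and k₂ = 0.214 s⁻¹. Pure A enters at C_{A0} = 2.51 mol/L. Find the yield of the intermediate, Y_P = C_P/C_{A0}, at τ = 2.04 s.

0.687

Solving the coupled first-order balances gives C_P(τ) = [k₁/(k₂−k₁)]·C_{A0}·(e^(−k₁τ) − e^(−k₂τ)).
e^(−k₁τ) = e^(−1.27×2.04) = e^(−2.591) = 0.07496; e^(−k₂τ) = e^(−0.4366) = 0.6463.
C_P = 1.27×2.51/(0.214−1.27) × (0.07496−0.6463) = (-3.019)×(-0.5713) = 1.725 mol/L.
Y_P = C_P/C_{A0} = 1.725/2.51 = 0.687.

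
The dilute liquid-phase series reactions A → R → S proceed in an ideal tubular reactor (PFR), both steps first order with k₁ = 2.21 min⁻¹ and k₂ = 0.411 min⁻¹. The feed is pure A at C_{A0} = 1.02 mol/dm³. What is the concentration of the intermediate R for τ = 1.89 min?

For first-order series with pure A initially, C_R(τ) = k₁C_{A0}/(k₂−k₁)·(e^(−k₁τ) − e^(−k₂τ)).
e^(−k₁τ) = e^(−2.21×1.89) = e^(−4.177) = 0.01535; e^(−k₂τ) = e^(−0.7768) = 0.4599.
C_R = 2.21×1.02/(0.411−2.21) × (0.01535−0.4599) = (-1.253)×(-0.4445) = 0.5570 mol/dm³.

0.557 mol/dm³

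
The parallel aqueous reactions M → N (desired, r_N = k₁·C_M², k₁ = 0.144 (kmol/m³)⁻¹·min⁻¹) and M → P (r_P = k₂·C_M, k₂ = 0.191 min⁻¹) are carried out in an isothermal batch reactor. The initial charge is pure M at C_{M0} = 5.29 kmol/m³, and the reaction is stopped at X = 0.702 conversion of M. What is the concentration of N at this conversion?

2.62 kmol/m³

C_M = C_{M0}(1−X) = 1.576 kmol/m³.
Along a PFR/batch, dC_P/dC_M = −r_P/(r_N+r_P) = −k₂/(k₂+k₁·C_M).
Integrating from C_{M0} to C_M: C_P = (0.191/0.144)·ln[(0.191+0.144·5.29)/(0.191+0.144·1.58)] = 1.326·ln(0.9528/0.4180) = 1.093 kmol/m³.
Then C_N = (C_{M0}−C_M) − C_P = 3.714 − 1.093 = 2.621 kmol/m³.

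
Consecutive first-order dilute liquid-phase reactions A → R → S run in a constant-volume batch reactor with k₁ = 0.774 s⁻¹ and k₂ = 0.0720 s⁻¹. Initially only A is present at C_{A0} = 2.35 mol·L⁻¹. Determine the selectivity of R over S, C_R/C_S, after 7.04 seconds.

1.96

Solving the coupled first-order balances gives C_R(t) = [k₁/(k₂−k₁)]·C_{A0}·(e^(−k₁t) − e^(−k₂t)).
e^(−k₁t) = e^(−0.774×7.04) = e^(−5.449) = 0.004301; e^(−k₂t) = e^(−0.5069) = 0.6024.
C_R = 0.774×2.35/(0.0720−0.774) × (0.004301−0.6024) = (-2.591)×(-0.5981) = 1.550 mol·L⁻¹.
C_A = C_{A0}e^(−k₁t) = 0.01011 mol·L⁻¹, so C_S = C_{A0}−C_A−C_R = 0.7903 mol·L⁻¹; C_R/C_S = 1.96.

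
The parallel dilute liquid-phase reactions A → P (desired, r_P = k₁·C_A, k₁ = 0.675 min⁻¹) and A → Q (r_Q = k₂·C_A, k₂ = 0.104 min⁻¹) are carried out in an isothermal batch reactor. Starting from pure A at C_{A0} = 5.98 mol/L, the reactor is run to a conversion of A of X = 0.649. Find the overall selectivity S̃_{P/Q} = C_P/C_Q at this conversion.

6.49

C_A = C_{A0}(1−X) = 2.099 mol/L.
Both paths are first order in A, so the instantaneous fraction to P is constant: dC_P/d(−C_A) = k₁/(k₁+k₂) = 0.8665.
C_P = 0.8665·(C_{A0}−C_A) = 0.8665×3.881 = 3.36 mol/L.
C_Q = (C_{A0}−C_A)−C_P = 0.5181 mol/L; S̃_{P/Q} = 3.363/0.5181 = 6.49.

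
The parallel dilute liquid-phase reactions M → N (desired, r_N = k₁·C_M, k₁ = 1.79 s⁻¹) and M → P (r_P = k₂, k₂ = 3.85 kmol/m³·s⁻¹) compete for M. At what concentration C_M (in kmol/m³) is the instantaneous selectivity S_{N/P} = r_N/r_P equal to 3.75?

S_{N/P} = (k₁/k₂)·C_M ⇒ C_M = S·k₂/k₁.
= 3.75×3.85/1.79 = 8.07 kmol/m³.

8.07 kmol/m³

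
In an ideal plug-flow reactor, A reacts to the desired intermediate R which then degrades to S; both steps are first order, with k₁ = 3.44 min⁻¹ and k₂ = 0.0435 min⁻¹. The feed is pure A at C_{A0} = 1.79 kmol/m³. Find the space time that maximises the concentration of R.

For first-order series the maximum of C_R occurs at τ_opt = ln(k₂/k₁)/(k₂−k₁).
= ln(0.0435/3.44)/(0.0435−3.44) = ln(0.01265)/-3.397 = -4.370/-3.397 = 1.29 min.

1.29 min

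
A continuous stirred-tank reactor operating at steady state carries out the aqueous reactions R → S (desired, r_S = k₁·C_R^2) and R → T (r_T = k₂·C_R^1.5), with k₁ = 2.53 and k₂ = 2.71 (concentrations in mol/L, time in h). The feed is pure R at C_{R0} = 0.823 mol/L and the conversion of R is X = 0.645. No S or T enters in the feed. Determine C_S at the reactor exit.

0.178 mol/L

Exit C_R = C_{R0}(1−X) = 0.823×0.355 = 0.2922 mol/L.
Rates in a CSTR are evaluated at the outlet concentration: r_S = 2.53×0.2922^2 = 0.2160, r_T = 2.71×0.2922^1.5 = 0.4280.
Fraction of consumed R going to S: r_S/(r_S+r_T) = 0.3354.
C_S = 0.3354·C_{R0}·X = 0.3354×0.823×0.645 = 0.178 mol/L.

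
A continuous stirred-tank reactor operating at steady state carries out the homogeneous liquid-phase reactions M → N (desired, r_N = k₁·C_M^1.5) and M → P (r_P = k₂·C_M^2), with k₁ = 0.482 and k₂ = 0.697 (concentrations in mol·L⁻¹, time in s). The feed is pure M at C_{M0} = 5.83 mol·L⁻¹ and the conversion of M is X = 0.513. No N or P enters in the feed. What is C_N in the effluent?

0.870 mol·L⁻¹

Exit C_M = C_{M0}(1−X) = 5.83×0.487 = 2.839 mol·L⁻¹.
In a CSTR the entire volume is at exit conditions, so r_N = 0.482×2.839^1.5 = 2.306 and r_P = 0.697×2.839^2 = 5.619.
Fraction of consumed M going to N: r_N/(r_N+r_P) = 0.2910.
C_N = 0.2910·C_{M0}·X = 0.2910×5.83×0.513 = 0.870 mol·L⁻¹.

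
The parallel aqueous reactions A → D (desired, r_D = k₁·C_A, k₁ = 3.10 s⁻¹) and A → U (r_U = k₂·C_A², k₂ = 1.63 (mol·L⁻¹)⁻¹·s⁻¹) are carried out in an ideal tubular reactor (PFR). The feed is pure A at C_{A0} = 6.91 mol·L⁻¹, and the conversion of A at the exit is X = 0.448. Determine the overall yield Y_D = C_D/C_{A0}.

0.119

C_A = C_{A0}(1−X) = 3.814 mol·L⁻¹.
Along a PFR/batch, dC_D/dC_A = −r_D/(r_D+r_U) = −k₁/(k₁+k₂·C_A).
Integrating from C_{A0} to C_A: C_D = (3.10/1.63)·ln[(3.10+1.63·6.91)/(3.10+1.63·3.81)] = 1.902·ln(14.36/9.317) = 0.8231 mol·L⁻¹.
Y_D = C_D/C_{A0} = 0.8231/6.91 = 0.119.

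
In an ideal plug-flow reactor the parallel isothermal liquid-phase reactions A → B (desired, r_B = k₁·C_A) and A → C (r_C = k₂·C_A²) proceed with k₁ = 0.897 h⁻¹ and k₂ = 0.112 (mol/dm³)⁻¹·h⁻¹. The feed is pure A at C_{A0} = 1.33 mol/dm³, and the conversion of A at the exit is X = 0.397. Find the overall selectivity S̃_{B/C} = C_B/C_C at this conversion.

7.53

C_A = C_{A0}(1−X) = 0.8020 mol/dm³.
Along a PFR/batch, dC_B/dC_A = −r_B/(r_B+r_C) = −k₁/(k₁+k₂·C_A).
Integrating from C_{A0} to C_A: C_B = (0.897/0.112)·ln[(0.897+0.112·1.33)/(0.897+0.112·0.802)] = 8.009·ln(1.046/0.9868) = 0.4661 mol/dm³.
C_C = (C_{A0}−C_A)−C_B = 0.06189 mol/dm³; S̃_{B/C} = 0.4661/0.06189 = 7.53.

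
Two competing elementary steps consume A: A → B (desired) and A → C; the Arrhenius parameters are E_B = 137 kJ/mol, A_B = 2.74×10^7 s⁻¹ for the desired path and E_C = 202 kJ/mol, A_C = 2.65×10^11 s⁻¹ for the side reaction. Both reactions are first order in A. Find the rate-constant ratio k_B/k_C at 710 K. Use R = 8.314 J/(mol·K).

k_B/k_C = (A_B/A_C)·exp[−(E_B−E_C)/(RT)] = (A_B/A_C)·exp[(E_C−E_B)/(RT)].
(E_C−E_B)/(RT) = (202−137)×10³/(8.314×710) = 65000/5903 = 11.01.
k_B/k_C = (2.74×10^7/2.65×10^11)·exp(11.01) = 1.034×10^-4 × 60564 = 6.26.

6.26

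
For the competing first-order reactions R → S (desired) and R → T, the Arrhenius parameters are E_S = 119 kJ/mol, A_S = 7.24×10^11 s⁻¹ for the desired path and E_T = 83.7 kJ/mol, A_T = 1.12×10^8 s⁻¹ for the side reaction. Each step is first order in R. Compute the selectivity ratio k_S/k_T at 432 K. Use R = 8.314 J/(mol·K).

Since both paths have the same order in R, the concentration cancels and S_{S/T} = k_S/k_T = (A_S/A_T)·exp[(E_T−E_S)/(RT)].
(E_T−E_S)/(RT) = (83.7−119)×10³/(8.314×432) = -35300/3592 = -9.828.
k_S/k_T = (7.24×10^11/1.12×10^8)·exp(-9.828) = 6464 × 5.390×10^-5 = 0.348.
Since E_S > E_T, raising the temperature improves selectivity toward S.

0.348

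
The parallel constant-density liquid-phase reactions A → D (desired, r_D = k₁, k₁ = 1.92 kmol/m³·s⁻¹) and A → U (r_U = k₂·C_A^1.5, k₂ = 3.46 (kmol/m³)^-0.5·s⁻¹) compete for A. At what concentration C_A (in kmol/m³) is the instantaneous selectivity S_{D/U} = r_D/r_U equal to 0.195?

S_{D/U} = (k₁/k₂)·C_A^-1.5 ⇒ C_A = (S·k₂/k₁)^(1/(-1.5)).
= (0.195×3.46/1.92)^(-0.6667) = (0.3514)^(-0.6667) = 2.01 kmol/m³.

2.01 kmol/m³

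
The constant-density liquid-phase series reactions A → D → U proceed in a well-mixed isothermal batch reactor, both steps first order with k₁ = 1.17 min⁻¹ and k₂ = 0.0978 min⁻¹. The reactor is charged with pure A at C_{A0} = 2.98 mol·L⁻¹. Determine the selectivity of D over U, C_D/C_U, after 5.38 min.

1.81

For first-order series with pure A initially, C_D(t) = k₁C_{A0}/(k₂−k₁)·(e^(−k₁t) − e^(−k₂t)).
e^(−k₁t) = e^(−1.17×5.38) = e^(−6.295) = 0.001846; e^(−k₂t) = e^(−0.5262) = 0.5909.
C_D = 1.17×2.98/(0.0978−1.17) × (0.001846−0.5909) = (-3.252)×(-0.5890) = 1.915 mol·L⁻¹.
C_A = C_{A0}e^(−k₁t) = 0.005502 mol·L⁻¹, so C_U = C_{A0}−C_A−C_D = 1.059 mol·L⁻¹; C_D/C_U = 1.81.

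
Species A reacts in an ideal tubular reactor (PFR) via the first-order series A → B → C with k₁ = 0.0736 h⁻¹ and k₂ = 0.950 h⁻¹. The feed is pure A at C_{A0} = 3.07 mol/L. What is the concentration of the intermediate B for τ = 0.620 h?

Solving the coupled first-order balances gives C_B(τ) = [k₁/(k₂−k₁)]·C_{A0}·(e^(−k₁τ) − e^(−k₂τ)).
e^(−k₁τ) = e^(−0.0736×0.620) = e^(−0.04563) = 0.9554; e^(−k₂τ) = e^(−0.5890) = 0.5549.
C_B = 0.0736×3.07/(0.950−0.0736) × (0.9554−0.5549) = 0.2578×0.4005 = 0.1033 mol/L.

0.103 mol/L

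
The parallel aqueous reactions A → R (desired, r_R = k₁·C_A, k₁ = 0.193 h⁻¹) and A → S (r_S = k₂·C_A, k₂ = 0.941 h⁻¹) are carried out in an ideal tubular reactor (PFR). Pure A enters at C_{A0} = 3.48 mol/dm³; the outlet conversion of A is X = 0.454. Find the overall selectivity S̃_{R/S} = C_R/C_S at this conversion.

C_A = C_{A0}(1−X) = 1.900 mol/dm³.
Both paths are first order in A, so the instantaneous fraction to R is constant: dC_R/d(−C_A) = k₁/(k₁+k₂) = 0.1702.
C_R = 0.1702·(C_{A0}−C_A) = 0.1702×1.580 = 0.269 mol/dm³.
C_S = (C_{A0}−C_A)−C_R = 1.311 mol/dm³; S̃_{R/S} = 0.2689/1.311 = 0.205.

0.205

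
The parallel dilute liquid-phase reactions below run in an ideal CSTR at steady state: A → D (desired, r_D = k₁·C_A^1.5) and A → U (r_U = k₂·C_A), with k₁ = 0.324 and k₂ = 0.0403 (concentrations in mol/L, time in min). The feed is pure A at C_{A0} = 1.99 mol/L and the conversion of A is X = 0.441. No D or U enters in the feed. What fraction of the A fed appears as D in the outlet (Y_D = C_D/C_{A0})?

0.394

Exit C_A = C_{A0}(1−X) = 1.99×0.559 = 1.112 mol/L.
In a CSTR the entire volume is at exit conditions, so r_D = 0.324×1.112^1.5 = 0.3801 and r_U = 0.0403×1.112 = 0.04483.
Fraction of consumed A going to D: r_D/(r_D+r_U) = 0.8945.
C_D = 0.8945·C_{A0}·X = 0.8945×1.99×0.441 = 0.785 mol/L; Y_D = C_D/C_{A0} = 0.394.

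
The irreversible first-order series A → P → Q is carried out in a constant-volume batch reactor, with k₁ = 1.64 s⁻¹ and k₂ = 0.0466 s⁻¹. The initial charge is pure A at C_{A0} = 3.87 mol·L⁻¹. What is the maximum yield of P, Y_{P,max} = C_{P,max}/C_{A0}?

0.901

For a first-order series the maximum intermediate yield is C_{P,max}/C_{A0} = (k₁/k₂)^[k₂/(k₂−k₁)].
= (1.64/0.0466)^(0.0466/(0.0466−1.64)) = (35.19)^(-0.02925) = 0.9011.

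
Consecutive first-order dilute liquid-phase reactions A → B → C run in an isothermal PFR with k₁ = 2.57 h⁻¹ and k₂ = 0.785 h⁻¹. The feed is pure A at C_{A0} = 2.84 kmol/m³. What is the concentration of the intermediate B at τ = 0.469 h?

Solving the coupled first-order balances gives C_B(τ) = [k₁/(k₂−k₁)]·C_{A0}·(e^(−k₁τ) − e^(−k₂τ)).
e^(−k₁τ) = e^(−2.57×0.469) = e^(−1.205) = 0.2996; e^(−k₂τ) = e^(−0.3682) = 0.6920.
C_B = 2.57×2.84/(0.785−2.57) × (0.2996−0.6920) = (-4.089)×(-0.3924) = 1.605 kmol/m³.

1.60 kmol/m³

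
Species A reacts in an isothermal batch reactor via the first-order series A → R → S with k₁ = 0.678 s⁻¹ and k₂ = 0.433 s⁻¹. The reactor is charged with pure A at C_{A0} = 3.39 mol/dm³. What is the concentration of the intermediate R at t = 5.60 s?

0.620 mol/dm³

The intermediate concentration in a first-order A→B→C sequence is C_R = k₁C_{A0}(e^(−k₁t) − e^(−k₂t))/(k₂−k₁).
e^(−k₁t) = e^(−0.678×5.60) = e^(−3.797) = 0.02244; e^(−k₂t) = e^(−2.425) = 0.08850.
C_R = 0.678×3.39/(0.433−0.678) × (0.02244−0.08850) = (-9.381)×(-0.06605) = 0.6197 mol/dm³.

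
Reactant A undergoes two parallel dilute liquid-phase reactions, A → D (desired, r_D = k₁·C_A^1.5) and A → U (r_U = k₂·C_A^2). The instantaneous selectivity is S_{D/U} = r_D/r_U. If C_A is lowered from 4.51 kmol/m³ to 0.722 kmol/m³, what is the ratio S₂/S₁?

S_{D/U} = (k₁/k₂)·C_A^-0.5, so S₂/S₁ = (C_{A,2}/C_{A,1})^-0.5.
= (0.722/4.51)^(-0.5) = (0.1601)^(-0.5) = 2.50.
Selectivity toward D rises as C_A falls — low-concentration operation is favoured.

2.50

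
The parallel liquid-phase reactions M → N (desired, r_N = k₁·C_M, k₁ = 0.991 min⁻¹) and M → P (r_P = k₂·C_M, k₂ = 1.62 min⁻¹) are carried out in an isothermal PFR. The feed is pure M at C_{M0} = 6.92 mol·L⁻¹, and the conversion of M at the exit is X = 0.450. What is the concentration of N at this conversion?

1.18 mol·L⁻¹

C_M = C_{M0}(1−X) = 3.806 mol·L⁻¹.
Both paths are first order in M, so the instantaneous fraction to N is constant: dC_N/d(−C_M) = k₁/(k₁+k₂) = 0.3795.
C_N = 0.3795·(C_{M0}−C_M) = 0.3795×3.114 = 1.18 mol·L⁻¹.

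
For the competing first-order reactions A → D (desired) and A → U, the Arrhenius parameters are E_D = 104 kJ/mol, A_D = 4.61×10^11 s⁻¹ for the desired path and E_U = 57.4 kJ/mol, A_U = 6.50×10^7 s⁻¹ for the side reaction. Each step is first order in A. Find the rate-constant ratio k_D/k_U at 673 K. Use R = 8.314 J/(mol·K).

1.71

k_D/k_U = (A_D/A_U)·exp[−(E_D−E_U)/(RT)] = (A_D/A_U)·exp[(E_U−E_D)/(RT)].
(E_U−E_D)/(RT) = (57.4−104)×10³/(8.314×673) = -46600/5595 = -8.328.
k_D/k_U = (4.61×10^11/6.50×10^7)·exp(-8.328) = 7092 × 2.416×10^-4 = 1.71.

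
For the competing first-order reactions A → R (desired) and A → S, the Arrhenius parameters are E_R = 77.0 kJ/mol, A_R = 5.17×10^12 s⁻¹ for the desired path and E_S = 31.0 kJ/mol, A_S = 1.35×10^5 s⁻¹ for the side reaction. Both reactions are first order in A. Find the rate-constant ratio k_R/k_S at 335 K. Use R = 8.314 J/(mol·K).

With equal orders, S_{R/S} = k_R/k_S = (A_R/A_S)·exp[(E_S−E_R)/(RT)].
(E_S−E_R)/(RT) = (31.0−77.0)×10³/(8.314×335) = -46000/2785 = -16.52.
k_R/k_S = (5.17×10^12/1.35×10^5)·exp(-16.52) = 3.830×10^7 × 6.718×10^-8 = 2.57.

2.57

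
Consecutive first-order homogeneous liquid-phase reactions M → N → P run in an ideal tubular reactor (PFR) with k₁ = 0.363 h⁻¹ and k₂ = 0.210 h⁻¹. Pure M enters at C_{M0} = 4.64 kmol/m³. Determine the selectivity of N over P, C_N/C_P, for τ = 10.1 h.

0.298

The intermediate concentration in a first-order A→B→C sequence is C_N = k₁C_{M0}(e^(−k₁τ) − e^(−k₂τ))/(k₂−k₁).
e^(−k₁τ) = e^(−0.363×10.1) = e^(−3.666) = 0.02557; e^(−k₂τ) = e^(−2.121) = 0.1199.
C_N = 0.363×4.64/(0.210−0.363) × (0.02557−0.1199) = (-11.01)×(-0.09434) = 1.039 kmol/m³.
C_M = C_{M0}e^(−k₁τ) = 0.1186 kmol/m³, so C_P = C_{M0}−C_M−C_N = 3.483 kmol/m³; C_N/C_P = 0.298.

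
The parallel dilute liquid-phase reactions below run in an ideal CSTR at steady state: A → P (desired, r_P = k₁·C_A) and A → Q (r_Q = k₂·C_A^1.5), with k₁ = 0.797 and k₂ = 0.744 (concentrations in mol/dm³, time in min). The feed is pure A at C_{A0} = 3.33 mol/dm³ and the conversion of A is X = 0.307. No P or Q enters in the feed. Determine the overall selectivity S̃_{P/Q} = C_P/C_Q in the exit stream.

0.705

Exit C_A = C_{A0}(1−X) = 3.33×0.693 = 2.308 mol/dm³.
In a CSTR the entire volume is at exit conditions, so r_P = 0.797×2.308 = 1.839 and r_Q = 0.744×2.308^1.5 = 2.608.
Overall selectivity = C_P/C_Q = r_Pτ/(r_Qτ) = r_P/r_Q = 0.705.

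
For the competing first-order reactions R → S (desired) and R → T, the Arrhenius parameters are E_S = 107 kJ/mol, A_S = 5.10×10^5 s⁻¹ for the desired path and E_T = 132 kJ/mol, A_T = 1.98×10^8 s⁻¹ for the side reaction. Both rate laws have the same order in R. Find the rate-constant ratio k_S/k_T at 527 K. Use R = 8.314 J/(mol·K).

Since both paths have the same order in R, the concentration cancels and S_{S/T} = k_S/k_T = (A_S/A_T)·exp[(E_T−E_S)/(RT)].
(E_T−E_S)/(RT) = (132−107)×10³/(8.314×527) = 25000/4381 = 5.706.
k_S/k_T = (5.10×10^5/1.98×10^8)·exp(5.706) = 0.002576 × 300.6 = 0.774.

0.774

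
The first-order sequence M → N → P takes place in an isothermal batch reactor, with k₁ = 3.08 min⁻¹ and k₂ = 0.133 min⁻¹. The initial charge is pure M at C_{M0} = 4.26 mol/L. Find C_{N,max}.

3.70 mol/L

For a first-order series the maximum intermediate yield is C_{N,max}/C_{M0} = (k₁/k₂)^[k₂/(k₂−k₁)].
= (3.08/0.133)^(0.133/(0.133−3.08)) = (23.16)^(-0.04513) = 0.8678.
C_{N,max} = 0.8678×4.26 = 3.70 mol/L.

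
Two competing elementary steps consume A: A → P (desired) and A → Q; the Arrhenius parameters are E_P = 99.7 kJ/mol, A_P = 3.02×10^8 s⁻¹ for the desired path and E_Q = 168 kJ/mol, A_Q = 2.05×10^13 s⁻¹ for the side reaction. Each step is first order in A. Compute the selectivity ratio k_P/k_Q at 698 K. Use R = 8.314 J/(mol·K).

1.90

Since both paths have the same order in A, the concentration cancels and S_{P/Q} = k_P/k_Q = (A_P/A_Q)·exp[(E_Q−E_P)/(RT)].
(E_Q−E_P)/(RT) = (168−99.7)×10³/(8.314×698) = 68300/5803 = 11.77.
k_P/k_Q = (3.02×10^8/2.05×10^13)·exp(11.77) = 1.473×10^-5 × 1.292×10^5 = 1.90.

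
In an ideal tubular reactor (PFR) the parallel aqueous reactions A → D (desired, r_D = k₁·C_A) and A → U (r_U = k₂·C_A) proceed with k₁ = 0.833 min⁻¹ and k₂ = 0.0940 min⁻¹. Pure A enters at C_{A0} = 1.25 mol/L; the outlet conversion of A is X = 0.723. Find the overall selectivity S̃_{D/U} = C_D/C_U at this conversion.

C_A = C_{A0}(1−X) = 0.3463 mol/L.
Both paths are first order in A, so the instantaneous fraction to D is constant: dC_D/d(−C_A) = k₁/(k₁+k₂) = 0.8986.
C_D = 0.8986·(C_{A0}−C_A) = 0.8986×0.9037 = 0.812 mol/L.
C_U = (C_{A0}−C_A)−C_D = 0.09164 mol/L; S̃_{D/U} = 0.8121/0.09164 = 8.86.

8.86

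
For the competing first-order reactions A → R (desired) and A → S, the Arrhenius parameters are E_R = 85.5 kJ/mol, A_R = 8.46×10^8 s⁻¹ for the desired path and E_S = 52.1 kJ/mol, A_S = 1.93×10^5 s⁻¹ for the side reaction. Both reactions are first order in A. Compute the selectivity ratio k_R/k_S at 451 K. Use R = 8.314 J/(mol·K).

0.593

k_R/k_S = (A_R/A_S)·exp[−(E_R−E_S)/(RT)] = (A_R/A_S)·exp[(E_S−E_R)/(RT)].
(E_S−E_R)/(RT) = (52.1−85.5)×10³/(8.314×451) = -33400/3750 = -8.908.
k_R/k_S = (8.46×10^8/1.93×10^5)·exp(-8.908) = 4383 × 1.354×10^-4 = 0.593.
Since E_R > E_S, raising the temperature improves selectivity toward R.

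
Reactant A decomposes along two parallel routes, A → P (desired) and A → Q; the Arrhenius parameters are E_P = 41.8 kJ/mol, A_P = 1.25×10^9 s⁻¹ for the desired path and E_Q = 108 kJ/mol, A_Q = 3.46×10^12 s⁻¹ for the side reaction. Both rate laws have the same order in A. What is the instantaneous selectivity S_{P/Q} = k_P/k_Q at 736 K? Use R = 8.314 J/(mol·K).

18.0

k_P/k_Q = (A_P/A_Q)·exp[−(E_P−E_Q)/(RT)] = (A_P/A_Q)·exp[(E_Q−E_P)/(RT)].
(E_Q−E_P)/(RT) = (108−41.8)×10³/(8.314×736) = 66200/6119 = 10.82.
k_P/k_Q = (1.25×10^9/3.46×10^12)·exp(10.82) = 3.613×10^-4 × 49940 = 18.0.
Since E_P < E_Q, lowering the temperature improves selectivity toward P.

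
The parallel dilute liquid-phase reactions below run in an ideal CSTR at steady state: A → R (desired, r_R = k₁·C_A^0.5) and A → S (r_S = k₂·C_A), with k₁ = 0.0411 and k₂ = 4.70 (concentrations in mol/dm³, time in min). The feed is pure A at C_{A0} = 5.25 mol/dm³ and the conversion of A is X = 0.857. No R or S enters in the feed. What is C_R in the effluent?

Exit C_A = C_{A0}(1−X) = 5.25×0.143 = 0.7508 mol/dm³.
A CSTR operates uniformly at the exit composition, giving r_R = 0.03561 and r_S = 3.529 (each k·C_A^n at C_A = 0.7508).
Fraction of consumed A going to R: r_R/(r_R+r_S) = 0.009992.
C_R = 0.009992·C_{A0}·X = 0.009992×5.25×0.857 = 0.0450 mol/dm³.

0.0450 mol/dm³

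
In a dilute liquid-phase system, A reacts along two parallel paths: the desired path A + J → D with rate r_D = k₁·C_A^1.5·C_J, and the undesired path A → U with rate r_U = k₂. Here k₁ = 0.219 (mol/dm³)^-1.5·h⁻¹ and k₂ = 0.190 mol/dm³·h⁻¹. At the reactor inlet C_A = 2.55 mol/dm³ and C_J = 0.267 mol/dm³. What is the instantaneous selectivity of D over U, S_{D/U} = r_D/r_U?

S_{D/U} = r_D/r_U = (k₁·C_A^1.5·C_J)/(k₂) = (k₁/k₂)·C_A^1.5·C_J.
= (0.219×2.550^1.5×0.2670) / (0.190) = 0.2381/0.1900 = 1.25.

1.25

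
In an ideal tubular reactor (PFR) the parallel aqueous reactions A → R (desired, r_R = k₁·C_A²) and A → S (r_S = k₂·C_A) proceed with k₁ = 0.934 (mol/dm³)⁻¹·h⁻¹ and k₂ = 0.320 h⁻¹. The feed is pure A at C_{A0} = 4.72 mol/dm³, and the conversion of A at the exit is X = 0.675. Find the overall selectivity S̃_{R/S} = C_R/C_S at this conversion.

8.37

C_A = C_{A0}(1−X) = 1.534 mol/dm³.
Along a PFR/batch, dC_S/dC_A = −r_S/(r_R+r_S) = −k₂/(k₂+k₁·C_A).
Integrating from C_{A0} to C_A: C_S = (0.320/0.934)·ln[(0.320+0.934·4.72)/(0.320+0.934·1.53)] = 0.3426·ln(4.728/1.753) = 0.3400 mol/dm³.
Then C_R = (C_{A0}−C_A) − C_S = 3.186 − 0.3400 = 2.846 mol/dm³.
S̃_{R/S} = C_R/C_S = 2.846/0.3400 = 8.37.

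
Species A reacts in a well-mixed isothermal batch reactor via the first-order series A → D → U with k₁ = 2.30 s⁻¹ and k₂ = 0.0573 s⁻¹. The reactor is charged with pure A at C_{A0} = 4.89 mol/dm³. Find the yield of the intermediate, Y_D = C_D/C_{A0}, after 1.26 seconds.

Solving the coupled first-order balances gives C_D(t) = [k₁/(k₂−k₁)]·C_{A0}·(e^(−k₁t) − e^(−k₂t)).
e^(−k₁t) = e^(−2.30×1.26) = e^(−2.898) = 0.05513; e^(−k₂t) = e^(−0.07220) = 0.9303.
C_D = 2.30×4.89/(0.0573−2.30) × (0.05513−0.9303) = (-5.015)×(-0.8752) = 4.389 mol/dm³.
Y_D = C_D/C_{A0} = 4.389/4.89 = 0.898.

0.898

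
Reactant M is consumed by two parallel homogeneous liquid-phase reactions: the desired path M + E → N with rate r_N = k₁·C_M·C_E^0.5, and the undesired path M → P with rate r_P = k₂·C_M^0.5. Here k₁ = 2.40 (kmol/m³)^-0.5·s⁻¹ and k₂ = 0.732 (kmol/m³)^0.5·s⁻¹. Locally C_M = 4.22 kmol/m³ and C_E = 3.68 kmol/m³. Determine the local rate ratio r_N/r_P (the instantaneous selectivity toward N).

S_{N/P} = r_N/r_P = (k₁·C_M·C_E^0.5)/(k₂·C_M^0.5) = (k₁/k₂)·C_M^0.5·C_E^0.5.
= (2.40×4.220×3.680^0.5) / (0.732×4.220^0.5) = 19.43/1.504 = 12.9.
Since the desired path is higher order in M, keeping C_M high (PFR or concentrated feed) favours N.

12.9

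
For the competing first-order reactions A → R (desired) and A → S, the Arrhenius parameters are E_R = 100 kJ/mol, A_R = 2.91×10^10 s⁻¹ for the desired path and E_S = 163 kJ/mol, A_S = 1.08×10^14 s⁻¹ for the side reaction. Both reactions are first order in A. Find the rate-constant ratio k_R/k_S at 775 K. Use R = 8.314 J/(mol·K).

4.75

k_R/k_S = (A_R/A_S)·exp[−(E_R−E_S)/(RT)] = (A_R/A_S)·exp[(E_S−E_R)/(RT)].
(E_S−E_R)/(RT) = (163−100)×10³/(8.314×775) = 63000/6443 = 9.778.
k_R/k_S = (2.91×10^10/1.08×10^14)·exp(9.778) = 2.694×10^-4 × 17633 = 4.75.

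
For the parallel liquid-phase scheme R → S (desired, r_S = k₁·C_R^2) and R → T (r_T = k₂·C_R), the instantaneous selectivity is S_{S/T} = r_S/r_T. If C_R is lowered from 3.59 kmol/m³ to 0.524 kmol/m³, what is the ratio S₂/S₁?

S_{S/T} = (k₁/k₂)·C_R, so S₂/S₁ = (C_{R,2}/C_{R,1}).
= 0.524/3.59 = 0.146.

0.146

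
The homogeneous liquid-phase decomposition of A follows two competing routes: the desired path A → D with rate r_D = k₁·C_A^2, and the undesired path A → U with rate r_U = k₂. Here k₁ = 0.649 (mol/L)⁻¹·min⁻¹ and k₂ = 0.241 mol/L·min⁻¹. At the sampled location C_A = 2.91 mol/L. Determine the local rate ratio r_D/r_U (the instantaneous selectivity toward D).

S_{D/U} = r_D/r_U = (k₁·C_A^2)/(k₂) = (k₁/k₂)·C_A^2.
= (0.649×2.910^2) / (0.241) = 5.496/0.2410 = 22.8.

22.8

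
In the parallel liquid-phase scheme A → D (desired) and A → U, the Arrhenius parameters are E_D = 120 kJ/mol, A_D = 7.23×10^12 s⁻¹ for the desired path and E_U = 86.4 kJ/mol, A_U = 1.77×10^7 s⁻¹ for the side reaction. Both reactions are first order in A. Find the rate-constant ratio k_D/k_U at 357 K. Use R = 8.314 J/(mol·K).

k_D/k_U = (A_D/A_U)·exp[−(E_D−E_U)/(RT)] = (A_D/A_U)·exp[(E_U−E_D)/(RT)].
(E_U−E_D)/(RT) = (86.4−120)×10³/(8.314×357) = -33600/2968 = -11.32.
k_D/k_U = (7.23×10^12/1.77×10^7)·exp(-11.32) = 4.085×10^5 × 1.212×10^-5 = 4.95.

4.95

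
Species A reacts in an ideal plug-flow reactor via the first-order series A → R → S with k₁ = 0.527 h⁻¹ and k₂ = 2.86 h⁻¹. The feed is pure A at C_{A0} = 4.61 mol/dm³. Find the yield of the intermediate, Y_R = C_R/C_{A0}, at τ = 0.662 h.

The intermediate concentration in a first-order A→B→C sequence is C_R = k₁C_{A0}(e^(−k₁τ) − e^(−k₂τ))/(k₂−k₁).
e^(−k₁τ) = e^(−0.527×0.662) = e^(−0.3489) = 0.7055; e^(−k₂τ) = e^(−1.893) = 0.1506.
C_R = 0.527×4.61/(2.86−0.527) × (0.7055−0.1506) = 1.041×0.5549 = 0.5779 mol/dm³.
Y_R = C_R/C_{A0} = 0.5779/4.61 = 0.125.

0.125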